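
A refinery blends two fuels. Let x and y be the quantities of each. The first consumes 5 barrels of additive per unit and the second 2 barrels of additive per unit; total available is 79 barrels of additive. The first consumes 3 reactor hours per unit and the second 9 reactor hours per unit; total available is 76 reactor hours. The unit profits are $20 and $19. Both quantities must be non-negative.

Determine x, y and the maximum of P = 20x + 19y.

Vertices and P = 20x + 19y:
  (0, 0) → P = 0
  (0, 76/9) → P = 1444/9
  (79/5, 0) → P = 316
  (43/3, 11/3) → P = 1069/3

x = 43/3, y = 11/3, maximum P = 1069/3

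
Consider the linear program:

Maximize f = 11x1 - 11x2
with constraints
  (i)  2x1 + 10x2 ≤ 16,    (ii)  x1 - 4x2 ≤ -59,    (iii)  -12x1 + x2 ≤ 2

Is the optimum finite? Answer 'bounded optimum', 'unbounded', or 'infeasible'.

infeasible

The boundaries 2x1 + 10x2 = 16 and x1 - 4x2 = -59 meet at (-263/9, 67/9), but that point violates -12x1 + x2 ≤ 2. Every candidate vertex is excluded by some other constraint, so the feasible region is empty.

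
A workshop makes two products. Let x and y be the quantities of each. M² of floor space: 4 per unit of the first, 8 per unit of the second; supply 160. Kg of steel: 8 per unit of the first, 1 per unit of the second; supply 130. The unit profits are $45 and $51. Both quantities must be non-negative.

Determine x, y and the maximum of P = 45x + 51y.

Feasible corners and P = 45x + 51y:
  (0, 0) → P = 0
  (0, 20) → P = 1020
  (65/4, 0) → P = 2925/4
  (44/3, 38/3) → P = 1306

At the optimal vertex, 4x + 8y = 160 and 8x + y = 130.
Solving simultaneously gives x = 44/3, y = 38/3.

x = 44/3, y = 38/3, maximum P = 1306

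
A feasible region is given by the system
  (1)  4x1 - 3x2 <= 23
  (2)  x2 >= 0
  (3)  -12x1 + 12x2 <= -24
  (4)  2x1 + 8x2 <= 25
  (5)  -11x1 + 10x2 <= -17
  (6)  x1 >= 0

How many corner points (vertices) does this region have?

The feasible vertices (each the meet of two boundaries and inside every other half-plane) are:
  (23/4, 0)
  (259/38, 27/19)
  (2, 0)
  (41/10, 21/10)

4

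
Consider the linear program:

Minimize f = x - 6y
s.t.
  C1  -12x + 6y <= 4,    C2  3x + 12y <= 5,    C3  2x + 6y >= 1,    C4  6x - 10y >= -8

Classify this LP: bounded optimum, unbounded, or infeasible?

bounded optimum

Vertices and f = x - 6y:
  (-1/9, 4/9) → f = -25/9
  (-3/14, 5/21) → f = -23/14
The feasible region has finitely many vertices and no improving ray; the minimum is -25/9 at (-1/9, 4/9).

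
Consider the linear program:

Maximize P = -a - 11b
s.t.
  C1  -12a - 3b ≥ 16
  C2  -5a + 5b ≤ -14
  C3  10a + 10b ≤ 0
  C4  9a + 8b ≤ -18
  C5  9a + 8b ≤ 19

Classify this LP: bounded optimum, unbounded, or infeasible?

unbounded

From the feasible point (-38/75, -248/75), moving in the direction (3, -12) keeps every constraint satisfied while P increases without bound.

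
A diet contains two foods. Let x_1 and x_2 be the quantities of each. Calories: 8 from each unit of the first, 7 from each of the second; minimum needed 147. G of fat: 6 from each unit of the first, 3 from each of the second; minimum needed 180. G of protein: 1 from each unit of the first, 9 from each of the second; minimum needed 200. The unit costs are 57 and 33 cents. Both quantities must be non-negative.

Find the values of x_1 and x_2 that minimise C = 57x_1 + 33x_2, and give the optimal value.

Feasible corners and C = 57x_1 + 33x_2:
  (0, 60) → C = 1980
  (200, 0) → C = 11400
  (20, 20) → C = 1800
The feasible region is unbounded (it extends along (0, 1), (1, 0)), but C strictly increases along every unbounded feasible direction, so there is no improving ray and the minimum is attained at a vertex.

The binding constraints are 6x_1 + 3x_2 = 180 and x_1 + 9x_2 = 200.
Solving simultaneously gives x_1 = 20, x_2 = 20.

x_1 = 20, x_2 = 20, minimum C = 1800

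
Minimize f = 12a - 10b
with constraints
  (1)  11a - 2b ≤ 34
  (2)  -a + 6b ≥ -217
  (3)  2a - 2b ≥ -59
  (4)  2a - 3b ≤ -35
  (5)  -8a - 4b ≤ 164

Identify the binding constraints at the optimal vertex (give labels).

Corner points and f = 12a - 10b:
  (31/3, 239/6) → f = -823/3
  (172/29, 453/29) → f = -2466/29
  (-47/2, 6) → f = -342
  (-79/4, -3/2) → f = -222

The minimum is at (-47/2, 6). Substituting into each constraint, equality holds for (3) and (5); the remaining constraints have slack.

(3) and (5)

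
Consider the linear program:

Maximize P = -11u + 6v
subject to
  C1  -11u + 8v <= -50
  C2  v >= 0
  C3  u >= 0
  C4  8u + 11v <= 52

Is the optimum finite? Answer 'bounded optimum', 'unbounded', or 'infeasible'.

Corner points and P = -11u + 6v:
  (50/11, 0) → P = -50
  (966/185, 172/185) → P = -9594/185
  (13/2, 0) → P = -143/2
The feasible region has finitely many vertices and no improving ray; the maximum is -50 at (50/11, 0).

bounded optimum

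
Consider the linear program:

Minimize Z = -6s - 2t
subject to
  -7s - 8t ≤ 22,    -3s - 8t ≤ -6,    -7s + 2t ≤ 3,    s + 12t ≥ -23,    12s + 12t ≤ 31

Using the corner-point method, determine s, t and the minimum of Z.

s = 44/15, t = -7/20, minimum Z = -169/10

At the optimal vertex, -3s - 8t = -6 and 12s + 12t = 31.
Solving simultaneously gives s = 44/15, t = -7/20.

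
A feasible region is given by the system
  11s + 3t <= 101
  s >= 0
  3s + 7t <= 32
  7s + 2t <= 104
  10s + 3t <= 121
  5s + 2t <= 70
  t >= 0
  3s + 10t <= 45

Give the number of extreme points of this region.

The feasible vertices (each the meet of two boundaries and inside every other half-plane) are:
  (611/68, 49/68)
  (101/11, 0)
  (0, 0)
  (0, 9/2)
  (5/9, 13/3)

5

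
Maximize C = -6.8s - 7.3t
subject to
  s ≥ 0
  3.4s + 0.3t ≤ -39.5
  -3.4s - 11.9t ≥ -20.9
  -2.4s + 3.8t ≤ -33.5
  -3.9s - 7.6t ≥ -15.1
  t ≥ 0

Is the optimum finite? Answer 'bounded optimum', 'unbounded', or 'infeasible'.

infeasible

The boundaries s = 0 and 3.4s + 0.3t = -39.5 meet at (0, -395/3), but that point violates t ≥ 0. Every candidate vertex is excluded by some other constraint, so the feasible region is empty.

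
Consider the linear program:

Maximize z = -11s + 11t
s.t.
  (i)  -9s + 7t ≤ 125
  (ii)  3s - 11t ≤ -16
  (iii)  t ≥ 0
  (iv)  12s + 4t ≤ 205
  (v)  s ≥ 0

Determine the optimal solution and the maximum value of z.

Feasible corners and z = -11s + 11t:
  (187/24, 223/8) → z = 2651/12
  (0, 125/7) → z = 1375/7
  (2191/144, 269/48) → z = -1903/18
  (0, 16/11) → z = 16

s = 187/24, t = 223/8, maximum z = 2651/12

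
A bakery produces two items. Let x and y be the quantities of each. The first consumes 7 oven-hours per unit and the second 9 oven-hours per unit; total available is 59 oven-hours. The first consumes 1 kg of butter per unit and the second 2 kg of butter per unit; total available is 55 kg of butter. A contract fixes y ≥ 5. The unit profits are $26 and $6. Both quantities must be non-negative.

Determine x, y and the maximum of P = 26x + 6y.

x = 2, y = 5, maximum P = 82

Extreme points and P = 26x + 6y:
  (0, 59/9) → P = 118/3
  (0, 5) → P = 30
  (2, 5) → P = 82

The binding constraints are 7x + 9y = 59 and y = 5.
Solving simultaneously gives x = 2, y = 5.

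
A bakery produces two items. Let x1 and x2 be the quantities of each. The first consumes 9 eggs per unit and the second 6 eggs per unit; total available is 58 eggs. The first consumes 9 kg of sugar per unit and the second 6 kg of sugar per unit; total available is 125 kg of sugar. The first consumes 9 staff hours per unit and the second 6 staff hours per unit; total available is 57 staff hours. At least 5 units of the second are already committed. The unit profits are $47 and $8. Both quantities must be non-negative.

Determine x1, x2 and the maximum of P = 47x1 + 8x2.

Feasible corners and P = 47x1 + 8x2:
  (0, 19/2) → P = 76
  (0, 5) → P = 40
  (3, 5) → P = 181

The optimum lies where 9x1 + 6x2 = 57 and x2 = 5.
Solving simultaneously gives x1 = 3, x2 = 5.

x1 = 3, x2 = 5, maximum P = 181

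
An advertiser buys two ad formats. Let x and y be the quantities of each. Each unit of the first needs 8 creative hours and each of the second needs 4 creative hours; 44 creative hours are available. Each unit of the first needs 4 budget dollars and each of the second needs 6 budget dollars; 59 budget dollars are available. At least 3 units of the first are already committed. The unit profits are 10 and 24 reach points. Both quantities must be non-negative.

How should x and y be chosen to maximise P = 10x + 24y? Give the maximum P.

Vertices and P = 10x + 24y:
  (11/2, 0) → P = 55
  (3, 0) → P = 30
  (3, 5) → P = 150

The binding constraints are 8x + 4y = 44 and x = 3.
Solving simultaneously gives x = 3, y = 5.

x = 3, y = 5, maximum P = 150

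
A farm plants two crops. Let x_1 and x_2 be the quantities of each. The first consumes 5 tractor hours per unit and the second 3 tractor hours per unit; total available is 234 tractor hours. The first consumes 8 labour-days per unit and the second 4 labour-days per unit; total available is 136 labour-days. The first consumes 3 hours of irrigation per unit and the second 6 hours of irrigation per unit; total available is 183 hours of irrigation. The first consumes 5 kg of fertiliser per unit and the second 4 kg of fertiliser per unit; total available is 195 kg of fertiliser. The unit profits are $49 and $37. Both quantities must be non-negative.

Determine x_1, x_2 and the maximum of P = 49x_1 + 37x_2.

x_1 = 7/3, x_2 = 88/3, maximum P = 3599/3

Feasible corners and P = 49x_1 + 37x_2:
  (0, 0) → P = 0
  (0, 61/2) → P = 2257/2
  (17, 0) → P = 833
  (7/3, 88/3) → P = 3599/3

The optimum lies where 8x_1 + 4x_2 = 136 and 3x_1 + 6x_2 = 183.
Solving simultaneously gives x_1 = 7/3, x_2 = 88/3.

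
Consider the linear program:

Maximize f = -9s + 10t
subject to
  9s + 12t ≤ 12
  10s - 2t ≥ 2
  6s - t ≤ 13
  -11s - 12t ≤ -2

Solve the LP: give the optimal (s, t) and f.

s = 8/23, t = 17/23, maximum f = 98/23

Extreme points and f = -9s + 10t:
  (8/23, 17/23) → f = 98/23
  (56/27, -5/9) → f = -218/9
  (14/71, -1/71) → f = -136/71
  (158/83, -131/83) → f = -2732/83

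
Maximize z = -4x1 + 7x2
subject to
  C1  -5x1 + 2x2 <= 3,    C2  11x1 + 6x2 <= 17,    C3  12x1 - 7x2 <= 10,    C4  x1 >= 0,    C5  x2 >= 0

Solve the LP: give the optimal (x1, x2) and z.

x1 = 4/13, x2 = 59/26, maximum z = 381/26

The optimum lies where -5x1 + 2x2 = 3 and 11x1 + 6x2 = 17.
Solving simultaneously gives x1 = 4/13, x2 = 59/26.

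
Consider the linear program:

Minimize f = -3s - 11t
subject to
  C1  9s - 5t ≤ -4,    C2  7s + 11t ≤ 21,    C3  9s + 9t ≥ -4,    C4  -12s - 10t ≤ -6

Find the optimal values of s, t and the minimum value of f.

Vertices and f = -3s - 11t:
  (61/134, 217/134) → f = -1285/67
  (-1/15, 17/25) → f = -182/25
  (-72/31, 105/31) → f = -939/31

The optimum lies where 7s + 11t = 21 and -12s - 10t = -6.
Solving simultaneously gives s = -72/31, t = 105/31.

s = -72/31, t = 105/31, minimum f = -939/31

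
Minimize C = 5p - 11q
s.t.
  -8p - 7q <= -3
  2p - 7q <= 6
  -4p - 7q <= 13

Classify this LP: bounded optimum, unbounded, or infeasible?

unbounded

From the feasible point (9/10, -3/5), moving in the direction (-7, 8) keeps every constraint satisfied while C decreases without bound.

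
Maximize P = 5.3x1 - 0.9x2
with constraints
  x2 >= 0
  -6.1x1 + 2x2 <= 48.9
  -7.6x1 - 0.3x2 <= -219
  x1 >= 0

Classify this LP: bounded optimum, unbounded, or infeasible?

unbounded

From the feasible point (1095/38, 0), moving in the direction (2, 6.1) keeps every constraint satisfied while P increases without bound.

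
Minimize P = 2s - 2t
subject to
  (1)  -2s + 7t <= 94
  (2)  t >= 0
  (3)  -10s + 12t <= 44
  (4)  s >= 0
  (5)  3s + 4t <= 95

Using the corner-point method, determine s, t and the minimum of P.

s = 0, t = 11/3, minimum P = -22/3

Extreme points and P = 2s - 2t:
  (0, 0) → P = 0
  (95/3, 0) → P = 190/3
  (0, 11/3) → P = -22/3
  (241/19, 541/38) → P = -59/19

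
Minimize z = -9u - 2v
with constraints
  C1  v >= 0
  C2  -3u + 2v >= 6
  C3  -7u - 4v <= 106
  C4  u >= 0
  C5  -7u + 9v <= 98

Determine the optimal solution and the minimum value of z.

Corner points and z = -9u - 2v:
  (0, 3) → z = -6
  (142/13, 252/13) → z = -1782/13
  (0, 98/9) → z = -196/9

u = 142/13, v = 252/13, minimum z = -1782/13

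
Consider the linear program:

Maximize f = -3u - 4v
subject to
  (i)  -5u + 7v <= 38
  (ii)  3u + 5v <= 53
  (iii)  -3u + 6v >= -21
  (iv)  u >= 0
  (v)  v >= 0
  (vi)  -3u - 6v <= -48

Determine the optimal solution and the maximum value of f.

u = 36/17, v = 118/17, maximum f = -580/17

The binding constraints are -5u + 7v = 38 and -3u - 6v = -48.
Solving simultaneously gives u = 36/17, v = 118/17.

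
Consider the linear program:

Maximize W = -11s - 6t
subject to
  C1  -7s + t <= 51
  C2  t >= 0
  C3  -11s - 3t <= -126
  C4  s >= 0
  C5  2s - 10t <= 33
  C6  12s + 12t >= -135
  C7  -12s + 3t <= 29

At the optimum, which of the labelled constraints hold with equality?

Vertices and W = -11s - 6t:
  (126/11, 0) → W = -126
  (33/2, 0) → W = -363/2
  (97/23, 1831/69) → W = -4729/23
The feasible region is unbounded (it extends along (5, 1), (1, 4)), but W strictly decreases along every unbounded feasible direction, so there is no improving ray and the maximum is attained at a vertex.

The maximum is at (126/11, 0). Substituting into each constraint, equality holds for C2 and C3; the remaining constraints have slack.

C2 and C3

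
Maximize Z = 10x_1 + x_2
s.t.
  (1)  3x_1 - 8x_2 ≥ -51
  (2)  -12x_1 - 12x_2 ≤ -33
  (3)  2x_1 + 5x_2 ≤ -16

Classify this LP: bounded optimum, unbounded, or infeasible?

From the feasible point (119/12, -43/6), moving in the direction (12, -12) keeps every constraint satisfied while Z increases without bound.

unbounded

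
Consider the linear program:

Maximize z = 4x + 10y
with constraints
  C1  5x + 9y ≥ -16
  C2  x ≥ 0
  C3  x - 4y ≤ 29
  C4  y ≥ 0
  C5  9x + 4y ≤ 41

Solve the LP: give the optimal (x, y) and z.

Vertices and z = 4x + 10y:
  (0, 0) → z = 0
  (0, 41/4) → z = 205/2
  (41/9, 0) → z = 164/9

x = 0, y = 41/4, maximum z = 205/2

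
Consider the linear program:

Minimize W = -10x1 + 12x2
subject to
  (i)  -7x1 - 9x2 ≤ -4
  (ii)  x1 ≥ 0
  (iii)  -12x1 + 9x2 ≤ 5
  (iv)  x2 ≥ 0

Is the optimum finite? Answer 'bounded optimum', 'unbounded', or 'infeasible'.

unbounded

From the feasible point (0, 4/9), moving in the direction (1, 0) keeps every constraint satisfied while W decreases without bound.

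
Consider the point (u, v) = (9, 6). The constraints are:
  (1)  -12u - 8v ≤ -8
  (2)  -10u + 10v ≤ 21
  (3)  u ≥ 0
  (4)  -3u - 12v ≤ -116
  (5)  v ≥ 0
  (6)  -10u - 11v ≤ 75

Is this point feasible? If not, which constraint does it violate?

Constraint (4): -3u - 12v = -99, which is not ≤ -116. All other constraints are satisfied.

not feasible — violates (4)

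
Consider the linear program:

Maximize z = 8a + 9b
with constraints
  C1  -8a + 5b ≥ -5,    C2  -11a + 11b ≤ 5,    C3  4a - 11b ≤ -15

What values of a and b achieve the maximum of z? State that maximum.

Corner points and z = 8a + 9b:
  (80/33, 95/33) → z = 1495/33
  (65/34, 35/17) → z = 575/17
  (10/7, 145/77) → z = 2185/77

The optimum lies where -8a + 5b = -5 and -11a + 11b = 5.
Solving simultaneously gives a = 80/33, b = 95/33.

a = 80/33, b = 95/33, maximum z = 1495/33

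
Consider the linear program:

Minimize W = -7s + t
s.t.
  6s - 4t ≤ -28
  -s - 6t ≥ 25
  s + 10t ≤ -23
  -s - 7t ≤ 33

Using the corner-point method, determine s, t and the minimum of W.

s = -67/10, t = -61/20, minimum W = 877/20

Corner points and W = -7s + t:
  (-67/10, -61/20) → W = 877/20
  (-164/23, -85/23) → W = 1063/23
  (-28, 1/2) → W = 393/2
  (-169/3, 10/3) → W = 1193/3

At the optimal vertex, 6s - 4t = -28 and -s - 6t = 25.
Solving simultaneously gives s = -67/10, t = -61/20.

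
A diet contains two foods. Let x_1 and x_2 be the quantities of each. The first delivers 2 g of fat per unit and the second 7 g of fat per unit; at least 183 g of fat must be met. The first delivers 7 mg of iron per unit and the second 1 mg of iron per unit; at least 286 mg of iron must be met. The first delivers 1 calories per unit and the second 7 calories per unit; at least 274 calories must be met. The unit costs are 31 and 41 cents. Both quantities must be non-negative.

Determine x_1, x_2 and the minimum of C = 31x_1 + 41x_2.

Extreme points and C = 31x_1 + 41x_2:
  (0, 286) → C = 11726
  (274, 0) → C = 8494
  (36, 34) → C = 2510
The feasible region is unbounded (it extends along (0, 1), (1, 0)), but C strictly increases along every unbounded feasible direction, so there is no improving ray and the minimum is attained at a vertex.

The optimum lies where 7x_1 + x_2 = 286 and x_1 + 7x_2 = 274.
Solving simultaneously gives x_1 = 36, x_2 = 34.

x_1 = 36, x_2 = 34, minimum C = 2510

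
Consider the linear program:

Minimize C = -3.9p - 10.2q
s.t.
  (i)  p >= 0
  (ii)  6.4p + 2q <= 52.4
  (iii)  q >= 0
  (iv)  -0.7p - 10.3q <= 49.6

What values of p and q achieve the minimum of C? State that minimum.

p = 0, q = 26.2, minimum C = -267.24

Extreme points and C = -3.9p - 10.2q:
  (0, 131/5) → C = -6681/25
  (0, 0) → C = 0
  (131/16, 0) → C = -5109/160

At the optimal vertex, p = 0 and 6.4p + 2q = 52.4.
Solving simultaneously gives p = 0, q = 131/5.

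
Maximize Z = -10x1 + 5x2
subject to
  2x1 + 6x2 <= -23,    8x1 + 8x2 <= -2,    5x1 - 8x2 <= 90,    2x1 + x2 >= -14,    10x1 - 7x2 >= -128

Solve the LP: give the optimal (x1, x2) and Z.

x1 = -61/10, x2 = -9/5, maximum Z = 52

Feasible corners and Z = -10x1 + 5x2:
  (43/8, -45/8) → Z = -655/8
  (-61/10, -9/5) → Z = 52
  (88/13, -365/52) → Z = -5345/52
  (-22/21, -250/21) → Z = -1030/21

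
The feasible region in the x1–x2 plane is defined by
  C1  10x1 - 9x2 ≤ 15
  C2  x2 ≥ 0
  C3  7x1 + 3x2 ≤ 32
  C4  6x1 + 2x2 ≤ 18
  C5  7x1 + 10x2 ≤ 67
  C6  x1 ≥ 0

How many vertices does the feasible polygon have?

5

Of the 15 pairwise boundary intersections, those satisfying every inequality are:
  (3/2, 0)
  (96/37, 45/37)
  (0, 0)
  (1, 6)
  (0, 67/10)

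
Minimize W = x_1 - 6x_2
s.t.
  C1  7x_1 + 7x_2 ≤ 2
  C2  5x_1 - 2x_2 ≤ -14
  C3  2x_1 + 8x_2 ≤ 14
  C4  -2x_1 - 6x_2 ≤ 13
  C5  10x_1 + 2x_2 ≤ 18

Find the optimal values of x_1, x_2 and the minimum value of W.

x_1 = -47, x_2 = 27/2, minimum W = -128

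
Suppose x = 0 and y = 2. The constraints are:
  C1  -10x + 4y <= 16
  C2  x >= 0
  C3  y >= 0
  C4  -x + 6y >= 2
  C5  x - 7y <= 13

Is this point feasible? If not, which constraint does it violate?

feasible

C1: 8 ≤ 16 ✓
C2: 0 ≥ 0 ✓
C3: 2 ≥ 0 ✓
C4: 12 ≥ 2 ✓
C5: -14 ≤ 13 ✓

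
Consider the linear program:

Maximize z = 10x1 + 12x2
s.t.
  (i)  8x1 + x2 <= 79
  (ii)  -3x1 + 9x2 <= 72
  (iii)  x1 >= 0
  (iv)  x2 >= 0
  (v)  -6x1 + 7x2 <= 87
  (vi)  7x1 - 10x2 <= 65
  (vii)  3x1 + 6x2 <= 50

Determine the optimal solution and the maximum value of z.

Corner points and z = 10x1 + 12x2:
  (285/29, 11/29) → z = 2982/29
  (424/45, 163/45) → z = 6196/45
  (0, 8) → z = 96
  (2/5, 122/15) → z = 508/5
  (0, 0) → z = 0
  (65/7, 0) → z = 650/7

The binding constraints are 8x1 + x2 = 79 and 3x1 + 6x2 = 50.
Solving simultaneously gives x1 = 424/45, x2 = 163/45.

x1 = 424/45, x2 = 163/45, maximum z = 6196/45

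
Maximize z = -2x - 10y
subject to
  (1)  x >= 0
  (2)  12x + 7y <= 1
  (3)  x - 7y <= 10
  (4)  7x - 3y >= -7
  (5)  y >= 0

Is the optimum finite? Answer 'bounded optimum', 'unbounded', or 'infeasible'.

Feasible corners and z = -2x - 10y:
  (0, 1/7) → z = -10/7
  (0, 0) → z = 0
  (1/12, 0) → z = -1/6
The feasible region has finitely many vertices and no improving ray; the maximum is 0 at (0, 0).

bounded optimum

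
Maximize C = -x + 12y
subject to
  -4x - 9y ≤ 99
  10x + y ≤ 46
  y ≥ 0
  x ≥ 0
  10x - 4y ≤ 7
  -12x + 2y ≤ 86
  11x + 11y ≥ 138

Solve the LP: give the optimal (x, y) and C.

x = 3/16, y = 353/8, maximum C = 8469/16

At the optimal vertex, 10x + y = 46 and -12x + 2y = 86.
Solving simultaneously gives x = 3/16, y = 353/8.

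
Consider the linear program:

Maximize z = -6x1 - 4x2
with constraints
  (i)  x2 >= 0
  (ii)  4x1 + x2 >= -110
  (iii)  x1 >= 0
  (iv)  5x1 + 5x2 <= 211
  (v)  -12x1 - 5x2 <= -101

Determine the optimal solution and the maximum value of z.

Feasible corners and z = -6x1 - 4x2:
  (211/5, 0) → z = -1266/5
  (101/12, 0) → z = -101/2
  (0, 211/5) → z = -844/5
  (0, 101/5) → z = -404/5

x1 = 101/12, x2 = 0, maximum z = -101/2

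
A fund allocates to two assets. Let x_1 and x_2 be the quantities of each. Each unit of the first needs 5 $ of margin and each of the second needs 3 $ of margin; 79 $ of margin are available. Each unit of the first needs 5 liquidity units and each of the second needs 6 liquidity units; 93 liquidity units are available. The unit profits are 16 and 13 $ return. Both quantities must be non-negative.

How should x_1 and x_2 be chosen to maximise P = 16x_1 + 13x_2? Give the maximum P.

x_1 = 13, x_2 = 14/3, maximum P = 806/3

Vertices and P = 16x_1 + 13x_2:
  (0, 0) → P = 0
  (0, 31/2) → P = 403/2
  (79/5, 0) → P = 1264/5
  (13, 14/3) → P = 806/3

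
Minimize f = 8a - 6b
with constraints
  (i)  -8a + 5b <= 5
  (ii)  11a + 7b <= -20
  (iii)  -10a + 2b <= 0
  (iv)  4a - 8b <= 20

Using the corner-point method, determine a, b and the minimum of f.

a = -10/23, b = -50/23, minimum f = 220/23

Feasible corners and f = 8a - 6b:
  (-10/23, -50/23) → f = 220/23
  (-5/29, -75/29) → f = 410/29
  (-5/9, -25/9) → f = 110/9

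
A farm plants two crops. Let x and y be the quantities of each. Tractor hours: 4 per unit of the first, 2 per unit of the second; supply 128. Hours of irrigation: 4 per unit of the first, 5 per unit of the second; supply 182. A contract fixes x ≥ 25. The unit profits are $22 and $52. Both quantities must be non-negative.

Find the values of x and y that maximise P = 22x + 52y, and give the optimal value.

x = 25, y = 14, maximum P = 1278

Corner points and P = 22x + 52y:
  (32, 0) → P = 704
  (25, 0) → P = 550
  (25, 14) → P = 1278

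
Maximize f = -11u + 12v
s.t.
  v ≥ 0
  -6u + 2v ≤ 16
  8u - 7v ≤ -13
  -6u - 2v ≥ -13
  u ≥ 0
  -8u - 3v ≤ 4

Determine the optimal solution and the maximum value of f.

u = 0, v = 13/2, maximum f = 78

Corner points and f = -11u + 12v:
  (65/58, 91/29) → f = 1469/58
  (0, 13/7) → f = 156/7
  (0, 13/2) → f = 78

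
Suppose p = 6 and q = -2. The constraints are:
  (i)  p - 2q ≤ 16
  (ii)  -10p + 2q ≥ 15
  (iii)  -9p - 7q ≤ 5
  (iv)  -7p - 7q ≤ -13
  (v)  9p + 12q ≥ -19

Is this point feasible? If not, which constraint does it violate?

not feasible — violates (ii)

Constraint (ii): -10p + 2q = -64, which is not ≥ 15. All other constraints are satisfied.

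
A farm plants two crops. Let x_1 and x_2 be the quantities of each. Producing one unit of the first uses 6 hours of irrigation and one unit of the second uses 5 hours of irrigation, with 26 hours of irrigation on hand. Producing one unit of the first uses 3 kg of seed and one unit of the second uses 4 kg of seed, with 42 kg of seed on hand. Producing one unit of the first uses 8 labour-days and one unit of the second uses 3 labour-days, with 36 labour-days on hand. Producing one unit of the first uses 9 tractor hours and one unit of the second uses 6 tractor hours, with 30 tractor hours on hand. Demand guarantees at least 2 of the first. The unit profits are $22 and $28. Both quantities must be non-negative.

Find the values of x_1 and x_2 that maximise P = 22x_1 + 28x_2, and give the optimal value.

x_1 = 2, x_2 = 2, maximum P = 100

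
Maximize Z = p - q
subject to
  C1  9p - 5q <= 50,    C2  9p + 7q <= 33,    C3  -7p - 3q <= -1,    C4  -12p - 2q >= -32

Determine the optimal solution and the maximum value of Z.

Corner points and Z = p - q:
  (5/2, -11/2) → Z = 8
  (10/3, -4) → Z = 22/3
  (-46/11, 111/11) → Z = -157/11
  (79/33, 18/11) → Z = 25/33

p = 5/2, q = -11/2, maximum Z = 8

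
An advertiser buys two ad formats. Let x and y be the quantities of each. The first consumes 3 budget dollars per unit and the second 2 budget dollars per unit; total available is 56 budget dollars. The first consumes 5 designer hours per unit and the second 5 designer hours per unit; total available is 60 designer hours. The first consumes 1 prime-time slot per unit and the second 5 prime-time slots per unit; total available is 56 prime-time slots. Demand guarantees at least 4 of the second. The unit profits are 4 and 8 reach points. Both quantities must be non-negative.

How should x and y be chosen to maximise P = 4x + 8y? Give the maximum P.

Vertices and P = 4x + 8y:
  (0, 56/5) → P = 448/5
  (0, 4) → P = 32
  (1, 11) → P = 92
  (8, 4) → P = 64

x = 1, y = 11, maximum P = 92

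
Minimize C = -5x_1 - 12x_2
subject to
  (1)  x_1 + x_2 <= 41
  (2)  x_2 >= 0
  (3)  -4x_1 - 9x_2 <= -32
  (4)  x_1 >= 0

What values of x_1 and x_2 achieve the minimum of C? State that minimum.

x_1 = 0, x_2 = 41, minimum C = -492

Corner points and C = -5x_1 - 12x_2:
  (41, 0) → C = -205
  (0, 41) → C = -492
  (8, 0) → C = -40
  (0, 32/9) → C = -128/3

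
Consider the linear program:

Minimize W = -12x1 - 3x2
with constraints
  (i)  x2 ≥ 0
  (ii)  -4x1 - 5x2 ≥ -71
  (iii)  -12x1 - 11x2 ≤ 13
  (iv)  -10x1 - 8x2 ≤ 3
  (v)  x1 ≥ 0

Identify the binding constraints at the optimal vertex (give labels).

(i) and (ii)

Feasible corners and W = -12x1 - 3x2:
  (71/4, 0) → W = -213
  (0, 0) → W = 0
  (0, 71/5) → W = -213/5

The minimum is at (71/4, 0). Substituting into each constraint, equality holds for (i) and (ii); the remaining constraints have slack.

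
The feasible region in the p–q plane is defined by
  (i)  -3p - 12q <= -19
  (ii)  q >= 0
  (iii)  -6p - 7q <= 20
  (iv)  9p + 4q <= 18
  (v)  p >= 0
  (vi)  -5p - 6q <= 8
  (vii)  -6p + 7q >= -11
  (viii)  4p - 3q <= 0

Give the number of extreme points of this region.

4

Intersecting each pair of boundary lines and keeping only the points that satisfy every inequality leaves:
  (0, 19/12)
  (1, 4/3)
  (0, 9/2)
  (54/43, 72/43)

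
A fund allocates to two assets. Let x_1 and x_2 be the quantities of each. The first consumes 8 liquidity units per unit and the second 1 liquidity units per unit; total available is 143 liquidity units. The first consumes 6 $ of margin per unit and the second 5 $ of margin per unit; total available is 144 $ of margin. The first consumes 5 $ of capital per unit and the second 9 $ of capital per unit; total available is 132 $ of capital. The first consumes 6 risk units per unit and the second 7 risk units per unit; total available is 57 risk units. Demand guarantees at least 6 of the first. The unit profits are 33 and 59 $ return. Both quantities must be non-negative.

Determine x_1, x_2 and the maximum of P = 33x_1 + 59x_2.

x_1 = 6, x_2 = 3, maximum P = 375

At the optimal vertex, 6x_1 + 7x_2 = 57 and x_1 = 6.
Solving simultaneously gives x_1 = 6, x_2 = 3.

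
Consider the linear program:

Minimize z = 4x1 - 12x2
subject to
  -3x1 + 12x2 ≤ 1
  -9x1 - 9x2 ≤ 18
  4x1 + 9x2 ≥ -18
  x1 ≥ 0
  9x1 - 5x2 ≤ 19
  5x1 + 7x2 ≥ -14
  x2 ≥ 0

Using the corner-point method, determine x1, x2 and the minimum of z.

x1 = 0, x2 = 1/12, minimum z = -1

Extreme points and z = 4x1 - 12x2:
  (0, 1/12) → z = -1
  (233/93, 22/31) → z = 140/93
  (0, 0) → z = 0
  (19/9, 0) → z = 76/9

At the optimal vertex, -3x1 + 12x2 = 1 and x1 = 0.
Solving simultaneously gives x1 = 0, x2 = 1/12.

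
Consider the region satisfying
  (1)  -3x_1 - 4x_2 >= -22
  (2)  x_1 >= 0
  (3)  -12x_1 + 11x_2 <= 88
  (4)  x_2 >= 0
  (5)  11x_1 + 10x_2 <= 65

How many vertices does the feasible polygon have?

4

The feasible vertices (each the meet of two boundaries and inside every other half-plane) are:
  (0, 11/2)
  (20/7, 47/14)
  (0, 0)
  (65/11, 0)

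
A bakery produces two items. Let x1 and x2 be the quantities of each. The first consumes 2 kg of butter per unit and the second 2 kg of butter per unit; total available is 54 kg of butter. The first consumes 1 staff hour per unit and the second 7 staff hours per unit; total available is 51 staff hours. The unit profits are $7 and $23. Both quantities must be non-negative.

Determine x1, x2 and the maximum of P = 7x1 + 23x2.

x1 = 23, x2 = 4, maximum P = 253

Feasible corners and P = 7x1 + 23x2:
  (0, 0) → P = 0
  (0, 51/7) → P = 1173/7
  (27, 0) → P = 189
  (23, 4) → P = 253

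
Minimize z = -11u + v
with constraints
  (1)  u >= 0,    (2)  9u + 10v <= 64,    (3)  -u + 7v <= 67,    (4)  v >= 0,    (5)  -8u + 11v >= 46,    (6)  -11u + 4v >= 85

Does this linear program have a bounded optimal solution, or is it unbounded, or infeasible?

The boundaries u = 0 and 9u + 10v = 64 meet at (0, 32/5), but that point violates -11u + 4v ≥ 85. Every candidate vertex is excluded by some other constraint, so the feasible region is empty.

infeasible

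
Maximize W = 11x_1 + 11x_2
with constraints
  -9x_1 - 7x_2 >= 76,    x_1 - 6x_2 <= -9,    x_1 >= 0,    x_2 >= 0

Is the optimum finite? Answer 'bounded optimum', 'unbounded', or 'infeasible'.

infeasible

The boundaries -9x_1 - 7x_2 = 76 and x_1 - 6x_2 = -9 meet at (-519/61, 5/61), but that point violates x_1 ≥ 0. Every candidate vertex is excluded by some other constraint, so the feasible region is empty.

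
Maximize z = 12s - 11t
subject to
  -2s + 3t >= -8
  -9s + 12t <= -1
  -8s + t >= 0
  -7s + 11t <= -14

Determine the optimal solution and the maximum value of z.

At the optimal vertex, -2s + 3t = -8 and -8s + t = 0.
Solving simultaneously gives s = -4/11, t = -32/11.

s = -4/11, t = -32/11, maximum z = 304/11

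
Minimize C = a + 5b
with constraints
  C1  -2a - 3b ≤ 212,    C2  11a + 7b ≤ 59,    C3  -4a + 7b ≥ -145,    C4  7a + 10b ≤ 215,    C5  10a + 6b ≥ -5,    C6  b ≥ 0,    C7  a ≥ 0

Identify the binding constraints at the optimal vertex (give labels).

Vertices and C = a + 5b:
  (59/11, 0) → C = 59/11
  (0, 59/7) → C = 295/7
  (0, 0) → C = 0

The minimum is at (0, 0). Substituting into each constraint, equality holds for C6 and C7; the remaining constraints have slack.

C6 and C7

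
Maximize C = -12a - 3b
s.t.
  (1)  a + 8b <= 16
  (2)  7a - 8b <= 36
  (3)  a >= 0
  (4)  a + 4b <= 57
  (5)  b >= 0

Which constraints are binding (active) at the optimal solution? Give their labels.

Vertices and C = -12a - 3b:
  (13/2, 19/16) → C = -1305/16
  (0, 2) → C = -6
  (36/7, 0) → C = -432/7
  (0, 0) → C = 0

The maximum is at (0, 0). Substituting into each constraint, equality holds for (3) and (5); the remaining constraints have slack.

(3) and (5)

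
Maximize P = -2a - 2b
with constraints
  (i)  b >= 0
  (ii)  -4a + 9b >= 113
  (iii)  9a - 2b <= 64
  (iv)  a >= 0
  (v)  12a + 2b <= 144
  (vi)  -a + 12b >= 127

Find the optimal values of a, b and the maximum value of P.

Corner points and P = -2a - 2b:
  (0, 113/9) → P = -226/9
  (535/58, 483/29) → P = -1501/29
  (0, 72) → P = -144

a = 0, b = 113/9, maximum P = -226/9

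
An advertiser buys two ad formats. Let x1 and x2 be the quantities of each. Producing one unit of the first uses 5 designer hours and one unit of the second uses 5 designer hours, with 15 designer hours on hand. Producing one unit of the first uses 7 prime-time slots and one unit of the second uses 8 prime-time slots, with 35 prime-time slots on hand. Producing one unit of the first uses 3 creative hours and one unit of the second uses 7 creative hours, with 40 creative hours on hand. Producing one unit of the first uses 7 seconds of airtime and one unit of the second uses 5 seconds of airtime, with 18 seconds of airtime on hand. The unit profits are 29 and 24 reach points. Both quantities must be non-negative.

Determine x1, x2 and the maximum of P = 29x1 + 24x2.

The binding constraints are 5x1 + 5x2 = 15 and 7x1 + 5x2 = 18.
Solving simultaneously gives x1 = 3/2, x2 = 3/2.

x1 = 3/2, x2 = 3/2, maximum P = 159/2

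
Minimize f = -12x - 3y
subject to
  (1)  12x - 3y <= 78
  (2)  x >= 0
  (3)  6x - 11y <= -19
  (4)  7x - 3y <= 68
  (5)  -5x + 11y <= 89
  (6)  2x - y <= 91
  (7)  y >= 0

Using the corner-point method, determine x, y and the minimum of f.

Vertices and f = -12x - 3y:
  (305/38, 116/19) → f = -2178/19
  (125/13, 162/13) → f = -1986/13
  (0, 19/11) → f = -57/11
  (0, 89/11) → f = -267/11

At the optimal vertex, 12x - 3y = 78 and -5x + 11y = 89.
Solving simultaneously gives x = 125/13, y = 162/13.

x = 125/13, y = 162/13, minimum f = -1986/13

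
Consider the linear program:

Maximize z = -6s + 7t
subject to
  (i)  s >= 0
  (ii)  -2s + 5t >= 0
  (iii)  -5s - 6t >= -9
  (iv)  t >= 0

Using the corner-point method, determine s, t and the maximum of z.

Extreme points and z = -6s + 7t:
  (0, 0) → z = 0
  (0, 3/2) → z = 21/2
  (45/37, 18/37) → z = -144/37

s = 0, t = 3/2, maximum z = 21/2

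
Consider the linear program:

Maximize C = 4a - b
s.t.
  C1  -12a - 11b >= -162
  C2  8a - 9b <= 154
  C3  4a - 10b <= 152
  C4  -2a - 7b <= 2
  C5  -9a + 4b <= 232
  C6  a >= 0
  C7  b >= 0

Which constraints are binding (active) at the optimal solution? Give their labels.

C1 and C7

Vertices and C = 4a - b:
  (0, 162/11) → C = -162/11
  (27/2, 0) → C = 54
  (0, 0) → C = 0

The maximum is at (27/2, 0). Substituting into each constraint, equality holds for C1 and C7; the remaining constraints have slack.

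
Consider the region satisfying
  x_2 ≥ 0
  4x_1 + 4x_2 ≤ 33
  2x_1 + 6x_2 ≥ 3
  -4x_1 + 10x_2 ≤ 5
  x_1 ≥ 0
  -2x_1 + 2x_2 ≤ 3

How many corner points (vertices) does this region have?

Pairwise boundary intersections that survive every other constraint:
  (33/4, 0)
  (3/2, 0)
  (155/28, 19/7)
  (0, 1/2)

4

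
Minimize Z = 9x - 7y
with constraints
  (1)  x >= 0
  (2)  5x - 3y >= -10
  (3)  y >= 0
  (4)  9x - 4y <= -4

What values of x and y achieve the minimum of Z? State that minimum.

Feasible corners and Z = 9x - 7y:
  (0, 10/3) → Z = -70/3
  (0, 1) → Z = -7
  (4, 10) → Z = -34

The optimum lies where 5x - 3y = -10 and 9x - 4y = -4.
Solving simultaneously gives x = 4, y = 10.

x = 4, y = 10, minimum Z = -34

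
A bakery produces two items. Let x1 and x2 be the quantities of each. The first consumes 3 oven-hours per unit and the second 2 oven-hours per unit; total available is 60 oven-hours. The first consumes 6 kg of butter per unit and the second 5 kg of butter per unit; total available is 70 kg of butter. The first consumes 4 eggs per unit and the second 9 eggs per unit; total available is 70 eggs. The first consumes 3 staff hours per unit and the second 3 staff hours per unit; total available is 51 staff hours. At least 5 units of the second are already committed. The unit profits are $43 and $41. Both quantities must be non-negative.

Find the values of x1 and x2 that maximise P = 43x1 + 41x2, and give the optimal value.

x1 = 25/4, x2 = 5, maximum P = 1895/4

The binding constraints are 4x1 + 9x2 = 70 and x2 = 5.
Solving simultaneously gives x1 = 25/4, x2 = 5.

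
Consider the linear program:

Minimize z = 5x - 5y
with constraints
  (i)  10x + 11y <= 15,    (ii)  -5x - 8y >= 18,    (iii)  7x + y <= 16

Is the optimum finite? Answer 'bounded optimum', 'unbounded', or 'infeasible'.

unbounded

From the feasible point (146/51, -206/51), moving in the direction (-8, 5) keeps every constraint satisfied while z decreases without bound.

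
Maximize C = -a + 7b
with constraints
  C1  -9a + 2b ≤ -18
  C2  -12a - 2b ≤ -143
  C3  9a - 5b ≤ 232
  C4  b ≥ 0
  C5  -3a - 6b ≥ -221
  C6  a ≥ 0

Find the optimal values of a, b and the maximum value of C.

a = 55/6, b = 129/4, maximum C = 2599/12

Vertices and C = -a + 7b:
  (23/3, 51/2) → C = 1025/6
  (55/6, 129/4) → C = 2599/12
  (143/12, 0) → C = -143/12
  (232/9, 0) → C = -232/9
  (2497/69, 431/23) → C = 6554/69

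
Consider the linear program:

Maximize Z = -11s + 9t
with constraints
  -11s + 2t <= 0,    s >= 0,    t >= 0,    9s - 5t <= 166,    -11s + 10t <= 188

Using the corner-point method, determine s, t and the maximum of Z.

s = 47/11, t = 47/2, maximum Z = 329/2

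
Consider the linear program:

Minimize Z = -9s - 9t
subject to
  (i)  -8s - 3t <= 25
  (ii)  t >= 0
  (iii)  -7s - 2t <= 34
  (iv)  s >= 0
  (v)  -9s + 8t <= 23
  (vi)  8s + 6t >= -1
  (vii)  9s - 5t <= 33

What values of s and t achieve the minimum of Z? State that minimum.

Feasible corners and Z = -9s - 9t:
  (0, 0) → Z = 0
  (11/3, 0) → Z = -33
  (0, 23/8) → Z = -207/8
  (379/27, 56/3) → Z = -883/3

The binding constraints are -9s + 8t = 23 and 9s - 5t = 33.
Solving simultaneously gives s = 379/27, t = 56/3.

s = 379/27, t = 56/3, minimum Z = -883/3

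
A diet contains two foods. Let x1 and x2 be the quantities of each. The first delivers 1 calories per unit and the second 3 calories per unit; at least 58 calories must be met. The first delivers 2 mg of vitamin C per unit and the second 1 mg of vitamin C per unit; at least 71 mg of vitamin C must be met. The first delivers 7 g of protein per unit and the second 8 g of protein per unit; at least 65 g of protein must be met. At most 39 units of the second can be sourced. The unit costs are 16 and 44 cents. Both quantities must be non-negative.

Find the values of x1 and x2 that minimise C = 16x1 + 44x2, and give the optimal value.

Corner points and C = 16x1 + 44x2:
  (58, 0) → C = 928
  (31, 9) → C = 892
  (16, 39) → C = 1972
The feasible region is unbounded (it extends along (1, 0)), but C strictly increases along every unbounded feasible direction, so there is no improving ray and the minimum is attained at a vertex.

The optimum lies where x1 + 3x2 = 58 and 2x1 + x2 = 71.
Solving simultaneously gives x1 = 31, x2 = 9.

x1 = 31, x2 = 9, minimum C = 892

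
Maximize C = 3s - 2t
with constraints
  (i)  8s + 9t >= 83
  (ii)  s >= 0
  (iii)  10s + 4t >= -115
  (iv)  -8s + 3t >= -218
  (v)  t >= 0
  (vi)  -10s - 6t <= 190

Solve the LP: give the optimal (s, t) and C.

Feasible corners and C = 3s - 2t:
  (0, 83/9) → C = -166/9
  (83/8, 0) → C = 249/8
  (109/4, 0) → C = 327/4
The feasible region is unbounded (it extends along (0, 1), (3, 8)), but C strictly decreases along every unbounded feasible direction, so there is no improving ray and the maximum is attained at a vertex.

The binding constraints are -8s + 3t = -218 and t = 0.
Solving simultaneously gives s = 109/4, t = 0.

s = 109/4, t = 0, maximum C = 327/4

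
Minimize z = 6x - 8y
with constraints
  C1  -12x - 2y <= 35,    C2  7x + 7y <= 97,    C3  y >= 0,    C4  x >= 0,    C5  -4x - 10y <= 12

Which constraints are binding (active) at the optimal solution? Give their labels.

Feasible corners and z = 6x - 8y:
  (97/7, 0) → z = 582/7
  (0, 97/7) → z = -776/7
  (0, 0) → z = 0

The minimum is at (0, 97/7). Substituting into each constraint, equality holds for C2 and C4; the remaining constraints have slack.

C2 and C4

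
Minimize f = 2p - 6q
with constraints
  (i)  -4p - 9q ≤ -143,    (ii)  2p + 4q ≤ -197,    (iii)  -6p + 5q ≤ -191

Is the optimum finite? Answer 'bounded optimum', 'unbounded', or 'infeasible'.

The boundaries -4p - 9q = -143 and 2p + 4q = -197 meet at (-2345/2, 537), but that point violates -6p + 5q ≤ -191. Every candidate vertex is excluded by some other constraint, so the feasible region is empty.

infeasible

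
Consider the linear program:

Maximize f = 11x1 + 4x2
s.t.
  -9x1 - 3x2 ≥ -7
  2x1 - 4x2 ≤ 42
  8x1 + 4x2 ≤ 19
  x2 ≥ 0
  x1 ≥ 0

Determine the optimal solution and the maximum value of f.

x1 = 0, x2 = 7/3, maximum f = 28/3

The binding constraints are -9x1 - 3x2 = -7 and x1 = 0.
Solving simultaneously gives x1 = 0, x2 = 7/3.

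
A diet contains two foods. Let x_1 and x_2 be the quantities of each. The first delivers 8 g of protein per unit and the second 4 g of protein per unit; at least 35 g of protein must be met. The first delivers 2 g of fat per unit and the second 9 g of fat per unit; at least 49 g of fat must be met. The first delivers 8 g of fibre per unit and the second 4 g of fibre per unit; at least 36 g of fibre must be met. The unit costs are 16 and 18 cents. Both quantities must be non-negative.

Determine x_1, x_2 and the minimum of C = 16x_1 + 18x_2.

x_1 = 2, x_2 = 5, minimum C = 122

Extreme points and C = 16x_1 + 18x_2:
  (0, 9) → C = 162
  (49/2, 0) → C = 392
  (2, 5) → C = 122
The feasible region is unbounded (it extends along (0, 1), (1, 0)), but C strictly increases along every unbounded feasible direction, so there is no improving ray and the minimum is attained at a vertex.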